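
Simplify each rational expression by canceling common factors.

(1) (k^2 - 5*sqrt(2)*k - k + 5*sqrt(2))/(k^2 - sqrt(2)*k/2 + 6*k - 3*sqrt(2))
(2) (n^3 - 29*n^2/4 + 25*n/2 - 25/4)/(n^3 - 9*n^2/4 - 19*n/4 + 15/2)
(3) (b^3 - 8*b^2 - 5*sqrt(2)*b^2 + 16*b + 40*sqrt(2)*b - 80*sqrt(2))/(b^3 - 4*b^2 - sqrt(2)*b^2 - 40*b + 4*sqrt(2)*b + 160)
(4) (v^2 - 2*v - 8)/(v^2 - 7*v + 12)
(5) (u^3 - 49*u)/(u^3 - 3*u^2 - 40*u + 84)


(1) = (2*k^2 + k*(-10*sqrt(2) - 2) + 10*sqrt(2))/(2*k^2 + k*(12 - sqrt(2)) - 6*sqrt(2))
(2) = (n^2 - 6*n + 5)/(n^2 - n - 6)
(3) = (b - 4)/(b + 4*sqrt(2))
(4) = (v + 2)/(v - 3)
(5) = (u^2 + 7*u)/(u^2 + 4*u - 12)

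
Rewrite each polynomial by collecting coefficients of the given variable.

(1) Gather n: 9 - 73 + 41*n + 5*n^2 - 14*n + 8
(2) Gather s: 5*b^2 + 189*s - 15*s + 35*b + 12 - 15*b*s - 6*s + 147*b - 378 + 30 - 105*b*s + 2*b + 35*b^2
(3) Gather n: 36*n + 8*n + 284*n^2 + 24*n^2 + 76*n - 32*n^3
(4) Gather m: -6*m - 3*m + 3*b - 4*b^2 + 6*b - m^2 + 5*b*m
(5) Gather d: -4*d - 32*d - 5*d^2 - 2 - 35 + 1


(1) = 5*n^2 + 27*n - 56
(2) = 40*b^2 + 184*b + s*(168 - 120*b) - 336
(3) = -32*n^3 + 308*n^2 + 120*n
(4) = -4*b^2 + 9*b - m^2 + m*(5*b - 9)
(5) = -5*d^2 - 36*d - 36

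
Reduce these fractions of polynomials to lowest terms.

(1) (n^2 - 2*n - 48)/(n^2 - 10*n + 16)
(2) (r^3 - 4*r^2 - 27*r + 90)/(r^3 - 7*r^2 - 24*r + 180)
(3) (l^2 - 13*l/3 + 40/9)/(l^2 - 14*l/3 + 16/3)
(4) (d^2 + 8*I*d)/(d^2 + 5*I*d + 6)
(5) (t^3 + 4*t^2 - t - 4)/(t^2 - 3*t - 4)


(1) = (n + 6)/(n - 2)
(2) = (r - 3)/(r - 6)
(3) = (3*l - 5)/(3*l - 6)
(4) = (d^2 + 8*I*d)/(d^2 + 5*I*d + 6)
(5) = (t^2 + 3*t - 4)/(t - 4)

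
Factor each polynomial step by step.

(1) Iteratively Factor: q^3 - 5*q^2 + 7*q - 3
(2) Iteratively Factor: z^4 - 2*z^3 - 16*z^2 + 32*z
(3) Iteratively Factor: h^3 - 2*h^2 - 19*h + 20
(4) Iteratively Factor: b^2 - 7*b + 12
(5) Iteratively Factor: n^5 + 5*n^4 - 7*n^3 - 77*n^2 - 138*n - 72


(1) = (q - 1)*(q^2 - 4*q + 3) = (q - 3)*(q - 1)*(q - 1)
(2) = (z - 4)*(z^3 + 2*z^2 - 8*z) = (z - 4)*(z - 2)*(z^2 + 4*z) = z*(z - 4)*(z - 2)*(z + 4)
(3) = (h - 1)*(h^2 - h - 20) = (h - 5)*(h - 1)*(h + 4)
(4) = (b - 4)*(b - 3)
(5) = (n + 1)*(n^4 + 4*n^3 - 11*n^2 - 66*n - 72) = (n - 4)*(n + 1)*(n^3 + 8*n^2 + 21*n + 18) = (n - 4)*(n + 1)*(n + 3)*(n^2 + 5*n + 6) = (n - 4)*(n + 1)*(n + 3)^2*(n + 2)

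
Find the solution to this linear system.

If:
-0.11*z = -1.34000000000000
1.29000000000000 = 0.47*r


Then:
r = 2.74
z = 12.18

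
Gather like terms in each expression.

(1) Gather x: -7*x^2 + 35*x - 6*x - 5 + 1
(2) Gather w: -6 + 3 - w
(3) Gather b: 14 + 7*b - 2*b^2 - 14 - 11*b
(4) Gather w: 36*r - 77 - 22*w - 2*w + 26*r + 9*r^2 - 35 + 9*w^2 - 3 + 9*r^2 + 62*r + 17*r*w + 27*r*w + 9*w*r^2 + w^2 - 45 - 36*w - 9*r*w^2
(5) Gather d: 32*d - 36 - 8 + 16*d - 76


(1) = -7*x^2 + 29*x - 4
(2) = -w - 3
(3) = -2*b^2 - 4*b
(4) = 18*r^2 + 124*r + w^2*(10 - 9*r) + w*(9*r^2 + 44*r - 60) - 160
(5) = 48*d - 120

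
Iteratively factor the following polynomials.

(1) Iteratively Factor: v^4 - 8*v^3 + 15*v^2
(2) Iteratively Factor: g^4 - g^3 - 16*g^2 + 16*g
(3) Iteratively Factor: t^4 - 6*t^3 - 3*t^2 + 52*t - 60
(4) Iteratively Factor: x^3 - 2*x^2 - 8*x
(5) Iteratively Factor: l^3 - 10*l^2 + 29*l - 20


(1) = (v)*(v^3 - 8*v^2 + 15*v) = v^2*(v^2 - 8*v + 15) = v^2*(v - 3)*(v - 5)
(2) = (g - 1)*(g^3 - 16*g) = (g - 4)*(g - 1)*(g^2 + 4*g) = (g - 4)*(g - 1)*(g + 4)*(g)
(3) = (t - 5)*(t^3 - t^2 - 8*t + 12) = (t - 5)*(t - 2)*(t^2 + t - 6) = (t - 5)*(t - 2)*(t + 3)*(t - 2)
(4) = (x)*(x^2 - 2*x - 8) = x*(x - 4)*(x + 2)
(5) = (l - 1)*(l^2 - 9*l + 20) = (l - 4)*(l - 1)*(l - 5)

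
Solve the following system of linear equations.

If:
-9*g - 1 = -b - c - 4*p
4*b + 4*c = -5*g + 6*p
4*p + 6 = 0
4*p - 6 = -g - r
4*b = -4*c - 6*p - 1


Then:
No Solution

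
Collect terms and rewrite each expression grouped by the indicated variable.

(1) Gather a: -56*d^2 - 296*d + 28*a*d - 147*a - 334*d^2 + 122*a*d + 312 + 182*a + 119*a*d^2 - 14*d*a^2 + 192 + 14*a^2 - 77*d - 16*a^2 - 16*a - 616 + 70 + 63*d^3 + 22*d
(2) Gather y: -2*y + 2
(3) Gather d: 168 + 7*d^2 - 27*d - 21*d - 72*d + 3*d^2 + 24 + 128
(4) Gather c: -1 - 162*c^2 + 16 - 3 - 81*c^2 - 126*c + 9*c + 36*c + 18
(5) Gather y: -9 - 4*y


(1) = a^2*(-14*d - 2) + a*(119*d^2 + 150*d + 19) + 63*d^3 - 390*d^2 - 351*d - 42
(2) = 2 - 2*y
(3) = 10*d^2 - 120*d + 320
(4) = -243*c^2 - 81*c + 30
(5) = -4*y - 9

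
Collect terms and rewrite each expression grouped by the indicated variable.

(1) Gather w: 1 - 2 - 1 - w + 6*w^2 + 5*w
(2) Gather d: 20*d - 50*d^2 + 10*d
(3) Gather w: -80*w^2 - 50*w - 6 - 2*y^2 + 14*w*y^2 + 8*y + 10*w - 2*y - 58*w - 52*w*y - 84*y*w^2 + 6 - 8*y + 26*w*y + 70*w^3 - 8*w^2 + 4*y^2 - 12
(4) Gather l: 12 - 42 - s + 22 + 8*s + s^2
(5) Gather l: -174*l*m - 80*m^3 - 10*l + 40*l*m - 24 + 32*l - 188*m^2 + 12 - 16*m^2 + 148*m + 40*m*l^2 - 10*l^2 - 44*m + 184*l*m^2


(1) = 6*w^2 + 4*w - 2
(2) = -50*d^2 + 30*d
(3) = 70*w^3 + w^2*(-84*y - 88) + w*(14*y^2 - 26*y - 98) + 2*y^2 - 2*y - 12
(4) = s^2 + 7*s - 8
(5) = l^2*(40*m - 10) + l*(184*m^2 - 134*m + 22) - 80*m^3 - 204*m^2 + 104*m - 12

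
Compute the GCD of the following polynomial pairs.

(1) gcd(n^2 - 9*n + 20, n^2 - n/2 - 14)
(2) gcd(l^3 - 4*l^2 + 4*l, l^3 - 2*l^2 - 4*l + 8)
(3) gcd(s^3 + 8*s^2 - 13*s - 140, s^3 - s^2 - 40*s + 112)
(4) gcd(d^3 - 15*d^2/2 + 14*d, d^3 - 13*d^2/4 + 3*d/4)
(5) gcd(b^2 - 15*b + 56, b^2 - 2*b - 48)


(1) = n - 4
(2) = l^2 - 4*l + 4
(3) = s^2 + 3*s - 28
(4) = d
(5) = gcd((b - 8)*(b - 7), (b - 8)*(b + 6)) = b - 8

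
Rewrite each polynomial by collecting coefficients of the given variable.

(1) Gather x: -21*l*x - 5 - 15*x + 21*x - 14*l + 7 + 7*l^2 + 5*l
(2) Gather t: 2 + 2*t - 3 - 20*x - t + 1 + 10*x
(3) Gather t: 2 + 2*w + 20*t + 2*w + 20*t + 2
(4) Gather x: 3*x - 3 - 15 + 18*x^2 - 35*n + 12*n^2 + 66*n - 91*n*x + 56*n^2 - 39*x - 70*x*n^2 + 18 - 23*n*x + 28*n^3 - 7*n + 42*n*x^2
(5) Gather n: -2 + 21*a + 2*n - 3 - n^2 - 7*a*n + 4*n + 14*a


(1) = 7*l^2 - 9*l + x*(6 - 21*l) + 2
(2) = t - 10*x
(3) = 40*t + 4*w + 4
(4) = 28*n^3 + 68*n^2 + 24*n + x^2*(42*n + 18) + x*(-70*n^2 - 114*n - 36)
(5) = 35*a - n^2 + n*(6 - 7*a) - 5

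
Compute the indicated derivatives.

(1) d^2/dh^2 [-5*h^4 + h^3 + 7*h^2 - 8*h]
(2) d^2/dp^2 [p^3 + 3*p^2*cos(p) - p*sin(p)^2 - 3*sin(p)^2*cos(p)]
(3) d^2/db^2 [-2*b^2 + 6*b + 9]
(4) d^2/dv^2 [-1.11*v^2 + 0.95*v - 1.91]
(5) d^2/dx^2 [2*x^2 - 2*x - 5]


(1) = -60*h^2 + 6*h + 14
(2) = -3*p^2*cos(p) - 12*p*sin(p) - 2*p*cos(2*p) + 6*p - 2*sin(2*p) + 27*cos(p)/4 - 27*cos(3*p)/4
(3) = -4
(4) = -2.22000000000000
(5) = 4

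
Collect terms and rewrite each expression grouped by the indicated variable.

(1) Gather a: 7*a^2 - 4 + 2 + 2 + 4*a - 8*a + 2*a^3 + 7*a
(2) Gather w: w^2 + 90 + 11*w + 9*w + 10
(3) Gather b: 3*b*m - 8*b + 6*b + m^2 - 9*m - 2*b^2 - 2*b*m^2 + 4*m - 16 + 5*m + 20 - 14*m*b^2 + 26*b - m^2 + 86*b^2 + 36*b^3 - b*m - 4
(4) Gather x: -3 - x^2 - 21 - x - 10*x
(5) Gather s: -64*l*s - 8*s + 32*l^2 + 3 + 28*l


(1) = 2*a^3 + 7*a^2 + 3*a
(2) = w^2 + 20*w + 100
(3) = 36*b^3 + b^2*(84 - 14*m) + b*(-2*m^2 + 2*m + 24)
(4) = -x^2 - 11*x - 24
(5) = 32*l^2 + 28*l + s*(-64*l - 8) + 3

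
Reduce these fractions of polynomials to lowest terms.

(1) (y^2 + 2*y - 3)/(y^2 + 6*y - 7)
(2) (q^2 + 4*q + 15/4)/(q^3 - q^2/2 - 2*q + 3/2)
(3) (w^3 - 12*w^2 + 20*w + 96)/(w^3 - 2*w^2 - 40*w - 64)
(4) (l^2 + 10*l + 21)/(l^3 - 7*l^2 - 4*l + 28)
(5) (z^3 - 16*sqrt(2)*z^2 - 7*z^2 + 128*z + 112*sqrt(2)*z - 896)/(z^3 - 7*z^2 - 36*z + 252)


(1) = (y + 3)/(y + 7)
(2) = (2*q + 5)/(2*q^2 - 4*q + 2)
(3) = (w - 6)/(w + 4)
(4) = (l^2 + 10*l + 21)/(l^3 - 7*l^2 - 4*l + 28)
(5) = (z^2 - 16*sqrt(2)*z + 128)/(z^2 - 36)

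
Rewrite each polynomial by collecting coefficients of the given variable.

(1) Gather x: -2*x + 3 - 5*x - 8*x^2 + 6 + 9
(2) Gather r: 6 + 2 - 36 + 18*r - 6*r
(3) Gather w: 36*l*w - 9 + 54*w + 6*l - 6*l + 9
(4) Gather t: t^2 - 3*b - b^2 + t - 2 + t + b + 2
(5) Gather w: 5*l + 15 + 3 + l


(1) = -8*x^2 - 7*x + 18
(2) = 12*r - 28
(3) = w*(36*l + 54)
(4) = -b^2 - 2*b + t^2 + 2*t
(5) = 6*l + 18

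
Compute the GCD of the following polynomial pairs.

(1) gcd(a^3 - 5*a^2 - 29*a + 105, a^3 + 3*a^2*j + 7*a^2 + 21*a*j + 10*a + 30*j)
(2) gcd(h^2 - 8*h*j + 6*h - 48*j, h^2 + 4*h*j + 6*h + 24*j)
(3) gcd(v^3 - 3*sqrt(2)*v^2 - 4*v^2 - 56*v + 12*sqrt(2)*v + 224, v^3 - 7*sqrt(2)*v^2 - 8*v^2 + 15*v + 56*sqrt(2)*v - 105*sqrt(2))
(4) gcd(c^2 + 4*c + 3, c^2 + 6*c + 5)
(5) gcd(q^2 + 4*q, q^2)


(1) = a + 5
(2) = h + 6
(3) = v - 7*sqrt(2)
(4) = gcd((c + 1)*(c + 3), (c + 1)*(c + 5)) = c + 1
(5) = q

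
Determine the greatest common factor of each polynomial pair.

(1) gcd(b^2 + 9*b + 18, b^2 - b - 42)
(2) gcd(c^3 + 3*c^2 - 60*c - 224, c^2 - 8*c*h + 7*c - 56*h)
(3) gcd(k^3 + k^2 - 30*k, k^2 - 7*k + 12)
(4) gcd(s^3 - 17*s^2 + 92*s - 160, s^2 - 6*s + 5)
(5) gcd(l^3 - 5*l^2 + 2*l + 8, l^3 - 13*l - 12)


(1) = b + 6
(2) = gcd((c - 8)*(c + 4)*(c + 7), (c + 7)*(c - 8*h)) = c + 7
(3) = gcd(k*(k - 5)*(k + 6), (k - 4)*(k - 3)) = 1
(4) = gcd((s - 8)*(s - 5)*(s - 4), (s - 5)*(s - 1)) = s - 5
(5) = gcd((l - 4)*(l - 2)*(l + 1), (l - 4)*(l + 1)*(l + 3)) = l^2 - 3*l - 4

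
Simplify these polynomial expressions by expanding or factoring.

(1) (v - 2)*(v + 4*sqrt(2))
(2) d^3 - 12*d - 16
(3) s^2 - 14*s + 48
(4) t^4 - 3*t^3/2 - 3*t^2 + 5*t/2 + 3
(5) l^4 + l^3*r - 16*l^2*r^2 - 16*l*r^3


(1) = v^2 - 2*v + 4*sqrt(2)*v - 8*sqrt(2)
(2) = (d - 4)*(d + 2)^2
(3) = (s - 8)*(s - 6)
(4) = (t - 2)*(t - 3/2)*(t + 1)^2
(5) = l*(l - 4*r)*(l + r)*(l + 4*r)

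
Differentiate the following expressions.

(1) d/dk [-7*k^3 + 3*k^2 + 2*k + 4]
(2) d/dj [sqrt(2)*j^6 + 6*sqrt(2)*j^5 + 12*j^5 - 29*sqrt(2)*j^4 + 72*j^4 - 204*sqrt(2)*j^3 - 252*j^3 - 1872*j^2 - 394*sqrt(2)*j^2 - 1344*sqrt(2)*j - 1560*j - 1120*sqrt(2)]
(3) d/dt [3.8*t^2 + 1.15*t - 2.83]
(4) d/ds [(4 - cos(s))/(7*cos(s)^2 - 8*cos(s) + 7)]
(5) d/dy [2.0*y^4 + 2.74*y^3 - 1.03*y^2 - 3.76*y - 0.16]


(1) = -21*k^2 + 6*k + 2
(2) = 6*sqrt(2)*j^5 + 30*sqrt(2)*j^4 + 60*j^4 - 116*sqrt(2)*j^3 + 288*j^3 - 612*sqrt(2)*j^2 - 756*j^2 - 3744*j - 788*sqrt(2)*j - 1344*sqrt(2) - 1560
(3) = 7.6*t + 1.15
(4) = (-7*cos(s)^2 + 56*cos(s) - 25)*sin(s)/(7*sin(s)^2 + 8*cos(s) - 14)^2
(5) = 8.0*y^3 + 8.22*y^2 - 2.06*y - 3.76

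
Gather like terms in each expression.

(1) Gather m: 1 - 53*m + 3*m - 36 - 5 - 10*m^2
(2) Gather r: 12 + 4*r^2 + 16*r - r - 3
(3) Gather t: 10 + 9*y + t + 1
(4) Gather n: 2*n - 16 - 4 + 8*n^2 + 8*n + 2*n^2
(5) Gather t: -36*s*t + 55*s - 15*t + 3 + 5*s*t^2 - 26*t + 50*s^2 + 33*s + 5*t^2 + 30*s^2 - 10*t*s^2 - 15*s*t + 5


(1) = -10*m^2 - 50*m - 40
(2) = 4*r^2 + 15*r + 9
(3) = t + 9*y + 11
(4) = 10*n^2 + 10*n - 20
(5) = 80*s^2 + 88*s + t^2*(5*s + 5) + t*(-10*s^2 - 51*s - 41) + 8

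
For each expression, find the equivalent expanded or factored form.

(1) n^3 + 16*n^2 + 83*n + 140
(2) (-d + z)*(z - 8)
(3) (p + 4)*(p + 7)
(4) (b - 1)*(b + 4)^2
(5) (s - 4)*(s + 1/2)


(1) = (n + 4)*(n + 5)*(n + 7)
(2) = -d*z + 8*d + z^2 - 8*z
(3) = p^2 + 11*p + 28
(4) = b^3 + 7*b^2 + 8*b - 16
(5) = s^2 - 7*s/2 - 2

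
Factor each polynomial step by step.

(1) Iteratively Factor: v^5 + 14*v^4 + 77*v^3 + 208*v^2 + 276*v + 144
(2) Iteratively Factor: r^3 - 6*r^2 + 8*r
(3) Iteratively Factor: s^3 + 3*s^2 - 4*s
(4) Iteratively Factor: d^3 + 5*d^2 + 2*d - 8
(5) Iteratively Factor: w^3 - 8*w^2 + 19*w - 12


(1) = (v + 2)*(v^4 + 12*v^3 + 53*v^2 + 102*v + 72) = (v + 2)^2*(v^3 + 10*v^2 + 33*v + 36) = (v + 2)^2*(v + 4)*(v^2 + 6*v + 9) = (v + 2)^2*(v + 3)*(v + 4)*(v + 3)
(2) = (r - 2)*(r^2 - 4*r) = (r - 4)*(r - 2)*(r)
(3) = (s - 1)*(s^2 + 4*s) = (s - 1)*(s + 4)*(s)
(4) = (d + 4)*(d^2 + d - 2) = (d - 1)*(d + 4)*(d + 2)
(5) = (w - 4)*(w^2 - 4*w + 3) = (w - 4)*(w - 3)*(w - 1)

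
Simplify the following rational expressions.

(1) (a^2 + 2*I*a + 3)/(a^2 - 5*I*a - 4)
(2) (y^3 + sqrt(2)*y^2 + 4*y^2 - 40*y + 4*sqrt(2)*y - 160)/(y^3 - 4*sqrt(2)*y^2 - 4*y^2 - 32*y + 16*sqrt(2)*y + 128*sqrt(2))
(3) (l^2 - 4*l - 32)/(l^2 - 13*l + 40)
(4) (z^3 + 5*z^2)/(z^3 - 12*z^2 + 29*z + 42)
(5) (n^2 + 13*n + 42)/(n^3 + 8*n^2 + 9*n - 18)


(1) = (a + 3*I)/(a - 4*I)
(2) = (y + 5*sqrt(2))/(y - 8)
(3) = (l + 4)/(l - 5)
(4) = (z^3 + 5*z^2)/(z^3 - 12*z^2 + 29*z + 42)
(5) = (n + 7)/(n^2 + 2*n - 3)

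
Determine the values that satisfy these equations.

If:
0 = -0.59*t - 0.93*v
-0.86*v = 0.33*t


Then:
t = 0.00
v = 0.00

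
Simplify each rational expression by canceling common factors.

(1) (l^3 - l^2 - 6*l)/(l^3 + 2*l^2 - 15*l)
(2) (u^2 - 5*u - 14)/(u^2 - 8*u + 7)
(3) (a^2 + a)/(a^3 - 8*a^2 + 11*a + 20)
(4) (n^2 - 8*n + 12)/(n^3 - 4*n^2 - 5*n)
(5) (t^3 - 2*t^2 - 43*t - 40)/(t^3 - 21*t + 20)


(1) = (l + 2)/(l + 5)
(2) = (u + 2)/(u - 1)
(3) = a/(a^2 - 9*a + 20)
(4) = (n^2 - 8*n + 12)/(n^3 - 4*n^2 - 5*n)
(5) = (t^2 - 7*t - 8)/(t^2 - 5*t + 4)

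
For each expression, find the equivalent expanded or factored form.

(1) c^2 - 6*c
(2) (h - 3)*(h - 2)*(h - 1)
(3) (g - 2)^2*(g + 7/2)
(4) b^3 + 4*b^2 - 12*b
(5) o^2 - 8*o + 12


(1) = c*(c - 6)
(2) = h^3 - 6*h^2 + 11*h - 6
(3) = g^3 - g^2/2 - 10*g + 14
(4) = b*(b - 2)*(b + 6)
(5) = (o - 6)*(o - 2)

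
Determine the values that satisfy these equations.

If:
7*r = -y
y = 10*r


Then:
r = 0
y = 0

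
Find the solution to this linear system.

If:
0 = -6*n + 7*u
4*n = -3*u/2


Then:
n = 0
u = 0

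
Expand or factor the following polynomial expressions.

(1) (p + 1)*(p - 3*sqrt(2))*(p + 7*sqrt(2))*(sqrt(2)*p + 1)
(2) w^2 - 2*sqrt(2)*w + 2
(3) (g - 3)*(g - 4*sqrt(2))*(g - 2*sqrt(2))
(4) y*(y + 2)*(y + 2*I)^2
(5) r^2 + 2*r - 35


(1) = sqrt(2)*p^4 + sqrt(2)*p^3 + 9*p^3 - 38*sqrt(2)*p^2 + 9*p^2 - 38*sqrt(2)*p - 42*p - 42
(2) = (w - sqrt(2))^2
(3) = g^3 - 6*sqrt(2)*g^2 - 3*g^2 + 16*g + 18*sqrt(2)*g - 48
(4) = y^4 + 2*y^3 + 4*I*y^3 - 4*y^2 + 8*I*y^2 - 8*y
(5) = (r - 5)*(r + 7)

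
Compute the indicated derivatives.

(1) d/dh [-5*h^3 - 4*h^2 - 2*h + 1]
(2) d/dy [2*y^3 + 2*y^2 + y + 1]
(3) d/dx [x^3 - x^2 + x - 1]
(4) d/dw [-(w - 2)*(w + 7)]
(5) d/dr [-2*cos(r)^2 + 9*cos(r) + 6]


(1) = -15*h^2 - 8*h - 2
(2) = 6*y^2 + 4*y + 1
(3) = 3*x^2 - 2*x + 1
(4) = -2*w - 5
(5) = (4*cos(r) - 9)*sin(r)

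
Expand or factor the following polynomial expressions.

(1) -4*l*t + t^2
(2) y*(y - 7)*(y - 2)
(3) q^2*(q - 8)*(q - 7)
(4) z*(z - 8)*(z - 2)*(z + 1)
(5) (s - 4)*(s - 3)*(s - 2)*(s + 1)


(1) = t*(-4*l + t)
(2) = y^3 - 9*y^2 + 14*y
(3) = q^4 - 15*q^3 + 56*q^2
(4) = z^4 - 9*z^3 + 6*z^2 + 16*z
(5) = s^4 - 8*s^3 + 17*s^2 + 2*s - 24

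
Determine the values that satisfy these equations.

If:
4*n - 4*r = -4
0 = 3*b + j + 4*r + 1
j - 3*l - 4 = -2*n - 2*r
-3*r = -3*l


Then:
b = -r - 7/3
j = 6 - r
l = r
n = r - 1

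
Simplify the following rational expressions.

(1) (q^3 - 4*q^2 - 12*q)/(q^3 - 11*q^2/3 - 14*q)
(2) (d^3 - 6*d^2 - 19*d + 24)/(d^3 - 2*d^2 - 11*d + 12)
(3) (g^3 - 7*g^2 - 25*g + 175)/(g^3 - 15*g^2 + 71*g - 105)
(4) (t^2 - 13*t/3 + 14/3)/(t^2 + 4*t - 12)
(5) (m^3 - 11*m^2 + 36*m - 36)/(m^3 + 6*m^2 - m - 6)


(1) = (3*q + 6)/(3*q + 7)
(2) = (d - 8)/(d - 4)
(3) = (g + 5)/(g - 3)
(4) = (3*t - 7)/(3*t + 18)
(5) = (m^3 - 11*m^2 + 36*m - 36)/(m^3 + 6*m^2 - m - 6)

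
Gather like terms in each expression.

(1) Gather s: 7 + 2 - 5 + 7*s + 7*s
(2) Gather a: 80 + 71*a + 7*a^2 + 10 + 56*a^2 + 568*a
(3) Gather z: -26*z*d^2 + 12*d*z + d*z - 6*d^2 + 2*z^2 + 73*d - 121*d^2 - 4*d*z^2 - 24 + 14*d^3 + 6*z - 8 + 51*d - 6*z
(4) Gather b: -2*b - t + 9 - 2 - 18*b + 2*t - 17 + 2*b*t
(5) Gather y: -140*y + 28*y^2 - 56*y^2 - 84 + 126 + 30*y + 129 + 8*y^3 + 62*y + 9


(1) = 14*s + 4
(2) = 63*a^2 + 639*a + 90
(3) = 14*d^3 - 127*d^2 + 124*d + z^2*(2 - 4*d) + z*(-26*d^2 + 13*d) - 32
(4) = b*(2*t - 20) + t - 10
(5) = 8*y^3 - 28*y^2 - 48*y + 180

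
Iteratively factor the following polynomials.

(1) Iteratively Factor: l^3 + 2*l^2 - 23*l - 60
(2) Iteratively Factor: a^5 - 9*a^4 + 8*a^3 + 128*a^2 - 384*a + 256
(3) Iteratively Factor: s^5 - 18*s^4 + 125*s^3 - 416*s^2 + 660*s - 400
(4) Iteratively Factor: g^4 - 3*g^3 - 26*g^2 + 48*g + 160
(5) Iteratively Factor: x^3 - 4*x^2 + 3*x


(1) = (l + 4)*(l^2 - 2*l - 15) = (l - 5)*(l + 4)*(l + 3)
(2) = (a - 1)*(a^4 - 8*a^3 + 128*a - 256) = (a - 4)*(a - 1)*(a^3 - 4*a^2 - 16*a + 64) = (a - 4)^2*(a - 1)*(a^2 - 16) = (a - 4)^2*(a - 1)*(a + 4)*(a - 4)
(3) = (s - 2)*(s^4 - 16*s^3 + 93*s^2 - 230*s + 200) = (s - 5)*(s - 2)*(s^3 - 11*s^2 + 38*s - 40) = (s - 5)*(s - 2)^2*(s^2 - 9*s + 20) = (s - 5)^2*(s - 2)^2*(s - 4)
(4) = (g + 4)*(g^3 - 7*g^2 + 2*g + 40) = (g + 2)*(g + 4)*(g^2 - 9*g + 20) = (g - 4)*(g + 2)*(g + 4)*(g - 5)
(5) = (x)*(x^2 - 4*x + 3) = x*(x - 1)*(x - 3)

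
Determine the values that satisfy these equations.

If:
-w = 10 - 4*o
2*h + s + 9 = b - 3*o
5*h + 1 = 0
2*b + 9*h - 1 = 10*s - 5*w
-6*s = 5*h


Then:
b = 5081/390
h = -1/5
o = 277/195
s = 1/6
w = -842/195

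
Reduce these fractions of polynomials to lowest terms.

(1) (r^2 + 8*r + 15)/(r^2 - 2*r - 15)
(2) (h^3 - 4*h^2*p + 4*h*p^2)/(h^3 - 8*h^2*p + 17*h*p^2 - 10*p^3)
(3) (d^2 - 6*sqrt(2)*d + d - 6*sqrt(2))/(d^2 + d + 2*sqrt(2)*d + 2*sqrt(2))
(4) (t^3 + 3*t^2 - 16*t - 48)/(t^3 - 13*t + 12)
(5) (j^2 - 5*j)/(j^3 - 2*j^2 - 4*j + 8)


(1) = (r + 5)/(r - 5)
(2) = (h^2 - 2*h*p)/(h^2 - 6*h*p + 5*p^2)
(3) = (d - 6*sqrt(2))/(d + 2*sqrt(2))
(4) = (t^2 - t - 12)/(t^2 - 4*t + 3)
(5) = (j^2 - 5*j)/(j^3 - 2*j^2 - 4*j + 8)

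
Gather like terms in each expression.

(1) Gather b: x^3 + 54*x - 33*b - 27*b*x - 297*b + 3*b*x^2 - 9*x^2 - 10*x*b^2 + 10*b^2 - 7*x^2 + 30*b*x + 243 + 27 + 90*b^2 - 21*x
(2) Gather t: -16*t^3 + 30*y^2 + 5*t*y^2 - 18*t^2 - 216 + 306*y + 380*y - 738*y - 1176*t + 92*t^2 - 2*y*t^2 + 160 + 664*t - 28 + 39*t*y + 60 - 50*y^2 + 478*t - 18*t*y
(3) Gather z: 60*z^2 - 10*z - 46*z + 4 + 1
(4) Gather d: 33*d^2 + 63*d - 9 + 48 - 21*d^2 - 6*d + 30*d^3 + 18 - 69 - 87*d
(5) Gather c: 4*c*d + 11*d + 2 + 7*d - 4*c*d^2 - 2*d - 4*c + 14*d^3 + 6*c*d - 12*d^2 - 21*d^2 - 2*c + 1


(1) = b^2*(100 - 10*x) + b*(3*x^2 + 3*x - 330) + x^3 - 16*x^2 + 33*x + 270
(2) = -16*t^3 + t^2*(74 - 2*y) + t*(5*y^2 + 21*y - 34) - 20*y^2 - 52*y - 24
(3) = 60*z^2 - 56*z + 5
(4) = 30*d^3 + 12*d^2 - 30*d - 12
(5) = c*(-4*d^2 + 10*d - 6) + 14*d^3 - 33*d^2 + 16*d + 3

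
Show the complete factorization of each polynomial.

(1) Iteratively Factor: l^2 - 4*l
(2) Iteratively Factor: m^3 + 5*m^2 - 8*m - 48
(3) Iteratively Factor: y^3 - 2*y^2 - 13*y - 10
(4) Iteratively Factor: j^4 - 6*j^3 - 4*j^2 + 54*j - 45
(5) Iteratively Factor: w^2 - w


(1) = (l - 4)*(l)
(2) = (m + 4)*(m^2 + m - 12) = (m - 3)*(m + 4)*(m + 4)
(3) = (y + 1)*(y^2 - 3*y - 10) = (y - 5)*(y + 1)*(y + 2)
(4) = (j - 5)*(j^3 - j^2 - 9*j + 9) = (j - 5)*(j - 3)*(j^2 + 2*j - 3) = (j - 5)*(j - 3)*(j + 3)*(j - 1)
(5) = (w - 1)*(w)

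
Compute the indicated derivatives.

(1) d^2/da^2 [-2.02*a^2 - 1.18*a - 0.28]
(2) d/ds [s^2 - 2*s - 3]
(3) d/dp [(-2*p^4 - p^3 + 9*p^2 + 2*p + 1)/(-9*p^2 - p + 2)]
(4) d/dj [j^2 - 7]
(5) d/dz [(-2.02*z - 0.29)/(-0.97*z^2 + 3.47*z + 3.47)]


(1) = -4.04000000000000
(2) = 2*s - 2
(3) = (36*p^5 + 15*p^4 - 14*p^3 + 3*p^2 + 54*p + 5)/(81*p^4 + 18*p^3 - 35*p^2 - 4*p + 4)
(4) = 2*j
(5) = (1.9594*z^2 - 7.0094*z - (1.94*z - 3.47)*(2.02*z + 0.29) - 7.0094)/(-0.97*z^2 + 3.47*z + 3.47)^2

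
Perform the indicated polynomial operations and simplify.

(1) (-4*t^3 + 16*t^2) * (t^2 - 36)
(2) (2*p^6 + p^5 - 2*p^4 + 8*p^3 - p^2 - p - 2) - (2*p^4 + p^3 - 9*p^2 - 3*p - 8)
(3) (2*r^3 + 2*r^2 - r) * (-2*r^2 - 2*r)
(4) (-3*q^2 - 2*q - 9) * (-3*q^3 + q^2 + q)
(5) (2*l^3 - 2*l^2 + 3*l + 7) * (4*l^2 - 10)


(1) = -4*t^5 + 16*t^4 + 144*t^3 - 576*t^2
(2) = 2*p^6 + p^5 - 4*p^4 + 7*p^3 + 8*p^2 + 2*p + 6
(3) = -4*r^5 - 8*r^4 - 2*r^3 + 2*r^2
(4) = 9*q^5 + 3*q^4 + 22*q^3 - 11*q^2 - 9*q
(5) = 8*l^5 - 8*l^4 - 8*l^3 + 48*l^2 - 30*l - 70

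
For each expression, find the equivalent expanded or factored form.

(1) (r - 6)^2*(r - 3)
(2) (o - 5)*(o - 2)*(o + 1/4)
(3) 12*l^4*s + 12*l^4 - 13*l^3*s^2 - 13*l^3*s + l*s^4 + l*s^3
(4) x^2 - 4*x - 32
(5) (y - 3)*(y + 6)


(1) = r^3 - 15*r^2 + 72*r - 108
(2) = o^3 - 27*o^2/4 + 33*o/4 + 5/2
(3) = (-3*l + s)*(-l + s)*(4*l + s)*(l*s + l)
(4) = (x - 8)*(x + 4)
(5) = y^2 + 3*y - 18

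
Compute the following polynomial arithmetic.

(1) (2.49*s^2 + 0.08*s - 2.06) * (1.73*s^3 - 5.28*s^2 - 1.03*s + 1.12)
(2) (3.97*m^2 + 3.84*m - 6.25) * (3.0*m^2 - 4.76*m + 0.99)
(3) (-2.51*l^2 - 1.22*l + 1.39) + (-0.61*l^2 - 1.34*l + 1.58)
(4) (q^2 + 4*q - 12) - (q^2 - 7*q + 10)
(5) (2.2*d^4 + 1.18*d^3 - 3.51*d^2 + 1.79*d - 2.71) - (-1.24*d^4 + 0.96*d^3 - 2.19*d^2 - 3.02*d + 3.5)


(1) = 4.3077*s^5 - 13.0088*s^4 - 6.5509*s^3 + 13.5832*s^2 + 2.2114*s - 2.3072
(2) = 11.91*m^4 - 7.3772*m^3 - 33.0981*m^2 + 33.5516*m - 6.1875
(3) = -3.12*l^2 - 2.56*l + 2.97
(4) = 11*q - 22
(5) = 3.44*d^4 + 0.22*d^3 - 1.32*d^2 + 4.81*d - 6.21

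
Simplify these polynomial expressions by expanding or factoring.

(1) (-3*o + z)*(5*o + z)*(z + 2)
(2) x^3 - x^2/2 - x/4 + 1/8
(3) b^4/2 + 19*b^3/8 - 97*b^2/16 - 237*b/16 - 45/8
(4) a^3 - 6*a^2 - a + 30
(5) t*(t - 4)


(1) = -15*o^2*z - 30*o^2 + 2*o*z^2 + 4*o*z + z^3 + 2*z^2
(2) = (x - 1/2)^2*(x + 1/2)
(3) = (b/2 + 1/4)*(b - 3)*(b + 5/4)*(b + 6)
(4) = (a - 5)*(a - 3)*(a + 2)
(5) = t^2 - 4*t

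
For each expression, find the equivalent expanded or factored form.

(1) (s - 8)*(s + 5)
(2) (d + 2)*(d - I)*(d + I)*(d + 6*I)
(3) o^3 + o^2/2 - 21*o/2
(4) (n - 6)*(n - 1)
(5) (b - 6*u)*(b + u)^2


(1) = s^2 - 3*s - 40
(2) = d^4 + 2*d^3 + 6*I*d^3 + d^2 + 12*I*d^2 + 2*d + 6*I*d + 12*I
(3) = o*(o - 3)*(o + 7/2)
(4) = n^2 - 7*n + 6
(5) = b^3 - 4*b^2*u - 11*b*u^2 - 6*u^3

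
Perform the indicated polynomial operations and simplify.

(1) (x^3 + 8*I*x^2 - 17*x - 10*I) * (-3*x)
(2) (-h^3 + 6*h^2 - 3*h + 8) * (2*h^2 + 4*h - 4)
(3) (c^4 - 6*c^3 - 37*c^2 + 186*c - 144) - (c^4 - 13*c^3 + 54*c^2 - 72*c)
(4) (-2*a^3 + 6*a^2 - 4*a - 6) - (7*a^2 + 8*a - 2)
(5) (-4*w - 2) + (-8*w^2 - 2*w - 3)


(1) = -3*x^4 - 24*I*x^3 + 51*x^2 + 30*I*x
(2) = -2*h^5 + 8*h^4 + 22*h^3 - 20*h^2 + 44*h - 32
(3) = 7*c^3 - 91*c^2 + 258*c - 144
(4) = -2*a^3 - a^2 - 12*a - 4
(5) = -8*w^2 - 6*w - 5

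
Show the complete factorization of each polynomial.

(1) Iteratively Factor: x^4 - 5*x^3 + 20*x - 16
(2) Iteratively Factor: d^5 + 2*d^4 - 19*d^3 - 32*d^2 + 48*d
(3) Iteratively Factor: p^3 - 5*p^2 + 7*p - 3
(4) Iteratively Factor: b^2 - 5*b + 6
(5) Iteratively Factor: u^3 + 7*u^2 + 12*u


(1) = (x - 2)*(x^3 - 3*x^2 - 6*x + 8) = (x - 2)*(x + 2)*(x^2 - 5*x + 4) = (x - 2)*(x - 1)*(x + 2)*(x - 4)
(2) = (d - 1)*(d^4 + 3*d^3 - 16*d^2 - 48*d) = d*(d - 1)*(d^3 + 3*d^2 - 16*d - 48) = d*(d - 1)*(d + 4)*(d^2 - d - 12) = d*(d - 1)*(d + 3)*(d + 4)*(d - 4)
(3) = (p - 3)*(p^2 - 2*p + 1) = (p - 3)*(p - 1)*(p - 1)
(4) = (b - 3)*(b - 2)
(5) = (u + 3)*(u^2 + 4*u) = (u + 3)*(u + 4)*(u)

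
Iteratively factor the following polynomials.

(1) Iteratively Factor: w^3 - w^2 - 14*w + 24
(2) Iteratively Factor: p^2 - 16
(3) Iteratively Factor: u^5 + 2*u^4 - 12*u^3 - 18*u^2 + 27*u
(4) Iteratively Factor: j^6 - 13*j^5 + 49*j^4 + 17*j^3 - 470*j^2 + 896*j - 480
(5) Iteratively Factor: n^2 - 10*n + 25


(1) = (w + 4)*(w^2 - 5*w + 6) = (w - 3)*(w + 4)*(w - 2)
(2) = (p - 4)*(p + 4)
(3) = (u + 3)*(u^4 - u^3 - 9*u^2 + 9*u) = u*(u + 3)*(u^3 - u^2 - 9*u + 9) = u*(u - 1)*(u + 3)*(u^2 - 9) = u*(u - 1)*(u + 3)^2*(u - 3)
(4) = (j + 3)*(j^5 - 16*j^4 + 97*j^3 - 274*j^2 + 352*j - 160) = (j - 4)*(j + 3)*(j^4 - 12*j^3 + 49*j^2 - 78*j + 40) = (j - 4)^2*(j + 3)*(j^3 - 8*j^2 + 17*j - 10) = (j - 5)*(j - 4)^2*(j + 3)*(j^2 - 3*j + 2) = (j - 5)*(j - 4)^2*(j - 1)*(j + 3)*(j - 2)
(5) = (n - 5)*(n - 5)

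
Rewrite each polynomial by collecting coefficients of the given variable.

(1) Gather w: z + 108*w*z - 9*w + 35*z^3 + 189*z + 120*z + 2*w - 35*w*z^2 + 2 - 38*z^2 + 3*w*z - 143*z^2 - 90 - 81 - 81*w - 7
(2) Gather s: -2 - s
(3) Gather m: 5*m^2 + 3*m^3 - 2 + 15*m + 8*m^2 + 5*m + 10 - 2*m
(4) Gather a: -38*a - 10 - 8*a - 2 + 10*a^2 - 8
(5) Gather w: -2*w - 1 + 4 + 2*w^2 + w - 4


(1) = w*(-35*z^2 + 111*z - 88) + 35*z^3 - 181*z^2 + 310*z - 176
(2) = -s - 2
(3) = 3*m^3 + 13*m^2 + 18*m + 8
(4) = 10*a^2 - 46*a - 20
(5) = 2*w^2 - w - 1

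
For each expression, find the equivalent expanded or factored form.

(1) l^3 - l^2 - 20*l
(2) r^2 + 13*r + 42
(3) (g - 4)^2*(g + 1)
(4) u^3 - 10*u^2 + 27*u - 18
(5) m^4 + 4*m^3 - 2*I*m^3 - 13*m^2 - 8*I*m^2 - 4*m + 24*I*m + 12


(1) = l*(l - 5)*(l + 4)
(2) = (r + 6)*(r + 7)
(3) = g^3 - 7*g^2 + 8*g + 16
(4) = (u - 6)*(u - 3)*(u - 1)
(5) = (m - 2)*(m + 6)*(m - I)^2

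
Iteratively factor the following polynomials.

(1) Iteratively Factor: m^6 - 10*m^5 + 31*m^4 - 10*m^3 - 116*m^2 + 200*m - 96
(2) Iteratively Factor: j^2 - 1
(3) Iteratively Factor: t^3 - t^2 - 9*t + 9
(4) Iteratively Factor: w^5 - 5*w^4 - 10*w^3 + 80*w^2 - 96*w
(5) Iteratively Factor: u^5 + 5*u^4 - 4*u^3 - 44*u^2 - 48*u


(1) = (m - 2)*(m^5 - 8*m^4 + 15*m^3 + 20*m^2 - 76*m + 48) = (m - 2)*(m - 1)*(m^4 - 7*m^3 + 8*m^2 + 28*m - 48) = (m - 2)*(m - 1)*(m + 2)*(m^3 - 9*m^2 + 26*m - 24) = (m - 4)*(m - 2)*(m - 1)*(m + 2)*(m^2 - 5*m + 6) = (m - 4)*(m - 2)^2*(m - 1)*(m + 2)*(m - 3)
(2) = (j - 1)*(j + 1)
(3) = (t - 3)*(t^2 + 2*t - 3) = (t - 3)*(t + 3)*(t - 1)
(4) = (w - 2)*(w^4 - 3*w^3 - 16*w^2 + 48*w) = (w - 3)*(w - 2)*(w^3 - 16*w) = (w - 3)*(w - 2)*(w + 4)*(w^2 - 4*w) = w*(w - 3)*(w - 2)*(w + 4)*(w - 4)
(5) = (u + 2)*(u^4 + 3*u^3 - 10*u^2 - 24*u) = u*(u + 2)*(u^3 + 3*u^2 - 10*u - 24) = u*(u - 3)*(u + 2)*(u^2 + 6*u + 8) = u*(u - 3)*(u + 2)^2*(u + 4)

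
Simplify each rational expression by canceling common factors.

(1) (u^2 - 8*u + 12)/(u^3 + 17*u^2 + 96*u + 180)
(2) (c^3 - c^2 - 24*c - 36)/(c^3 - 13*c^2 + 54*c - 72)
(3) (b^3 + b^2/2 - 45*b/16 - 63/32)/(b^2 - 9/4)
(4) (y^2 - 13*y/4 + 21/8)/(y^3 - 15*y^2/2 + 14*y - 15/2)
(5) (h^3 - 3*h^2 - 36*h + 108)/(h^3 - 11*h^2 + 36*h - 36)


(1) = (u^2 - 8*u + 12)/(u^3 + 17*u^2 + 96*u + 180)
(2) = (c^2 + 5*c + 6)/(c^2 - 7*c + 12)
(3) = (16*b^2 - 16*b - 21)/(16*b - 24)
(4) = (4*y - 7)/(4*y^2 - 24*y + 20)
(5) = (h + 6)/(h - 2)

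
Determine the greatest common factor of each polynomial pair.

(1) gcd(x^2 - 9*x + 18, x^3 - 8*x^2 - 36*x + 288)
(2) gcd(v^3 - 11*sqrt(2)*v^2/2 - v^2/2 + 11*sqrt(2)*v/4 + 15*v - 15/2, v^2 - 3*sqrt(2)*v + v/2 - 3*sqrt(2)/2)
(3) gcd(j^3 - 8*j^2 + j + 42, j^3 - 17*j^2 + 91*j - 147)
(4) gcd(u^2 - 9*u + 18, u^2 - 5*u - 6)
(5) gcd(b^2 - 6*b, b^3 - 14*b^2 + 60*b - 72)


(1) = gcd((x - 6)*(x - 3), (x - 8)*(x - 6)*(x + 6)) = x - 6
(2) = gcd((v - 1/2)*(v - 3*sqrt(2))*(v - 5*sqrt(2)/2), (v + 1/2)*(v - 3*sqrt(2))) = v - 3*sqrt(2)
(3) = j^2 - 10*j + 21
(4) = gcd((u - 6)*(u - 3), (u - 6)*(u + 1)) = u - 6
(5) = gcd(b*(b - 6), (b - 6)^2*(b - 2)) = b - 6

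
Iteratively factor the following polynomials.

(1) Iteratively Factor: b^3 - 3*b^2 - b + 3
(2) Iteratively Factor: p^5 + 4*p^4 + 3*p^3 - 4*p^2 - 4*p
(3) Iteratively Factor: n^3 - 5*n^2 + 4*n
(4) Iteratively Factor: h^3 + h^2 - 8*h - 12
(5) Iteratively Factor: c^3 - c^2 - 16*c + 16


(1) = (b + 1)*(b^2 - 4*b + 3) = (b - 3)*(b + 1)*(b - 1)
(2) = (p + 2)*(p^4 + 2*p^3 - p^2 - 2*p) = (p + 2)^2*(p^3 - p) = (p + 1)*(p + 2)^2*(p^2 - p) = (p - 1)*(p + 1)*(p + 2)^2*(p)
(3) = (n)*(n^2 - 5*n + 4) = n*(n - 4)*(n - 1)
(4) = (h + 2)*(h^2 - h - 6) = (h + 2)^2*(h - 3)
(5) = (c + 4)*(c^2 - 5*c + 4) = (c - 4)*(c + 4)*(c - 1)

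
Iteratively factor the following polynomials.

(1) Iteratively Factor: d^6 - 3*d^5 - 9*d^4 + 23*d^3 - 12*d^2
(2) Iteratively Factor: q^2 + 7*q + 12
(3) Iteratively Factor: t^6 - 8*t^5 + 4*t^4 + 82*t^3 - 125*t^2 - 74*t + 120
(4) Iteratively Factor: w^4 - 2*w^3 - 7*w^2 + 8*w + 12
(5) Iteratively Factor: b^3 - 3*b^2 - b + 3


(1) = (d)*(d^5 - 3*d^4 - 9*d^3 + 23*d^2 - 12*d) = d*(d - 1)*(d^4 - 2*d^3 - 11*d^2 + 12*d) = d*(d - 1)^2*(d^3 - d^2 - 12*d) = d^2*(d - 1)^2*(d^2 - d - 12) = d^2*(d - 4)*(d - 1)^2*(d + 3)
(2) = (q + 3)*(q + 4)
(3) = (t + 3)*(t^5 - 11*t^4 + 37*t^3 - 29*t^2 - 38*t + 40) = (t - 4)*(t + 3)*(t^4 - 7*t^3 + 9*t^2 + 7*t - 10) = (t - 4)*(t + 1)*(t + 3)*(t^3 - 8*t^2 + 17*t - 10) = (t - 4)*(t - 1)*(t + 1)*(t + 3)*(t^2 - 7*t + 10) = (t - 5)*(t - 4)*(t - 1)*(t + 1)*(t + 3)*(t - 2)
(4) = (w + 1)*(w^3 - 3*w^2 - 4*w + 12) = (w + 1)*(w + 2)*(w^2 - 5*w + 6) = (w - 2)*(w + 1)*(w + 2)*(w - 3)
(5) = (b + 1)*(b^2 - 4*b + 3) = (b - 1)*(b + 1)*(b - 3)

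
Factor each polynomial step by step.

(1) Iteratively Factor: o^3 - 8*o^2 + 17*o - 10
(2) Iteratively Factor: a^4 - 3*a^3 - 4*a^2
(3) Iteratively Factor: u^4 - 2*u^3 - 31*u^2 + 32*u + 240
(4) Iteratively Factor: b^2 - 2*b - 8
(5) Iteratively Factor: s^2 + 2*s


(1) = (o - 2)*(o^2 - 6*o + 5) = (o - 2)*(o - 1)*(o - 5)
(2) = (a)*(a^3 - 3*a^2 - 4*a) = a*(a + 1)*(a^2 - 4*a) = a^2*(a + 1)*(a - 4)
(3) = (u - 5)*(u^3 + 3*u^2 - 16*u - 48) = (u - 5)*(u - 4)*(u^2 + 7*u + 12) = (u - 5)*(u - 4)*(u + 3)*(u + 4)
(4) = (b + 2)*(b - 4)
(5) = (s)*(s + 2)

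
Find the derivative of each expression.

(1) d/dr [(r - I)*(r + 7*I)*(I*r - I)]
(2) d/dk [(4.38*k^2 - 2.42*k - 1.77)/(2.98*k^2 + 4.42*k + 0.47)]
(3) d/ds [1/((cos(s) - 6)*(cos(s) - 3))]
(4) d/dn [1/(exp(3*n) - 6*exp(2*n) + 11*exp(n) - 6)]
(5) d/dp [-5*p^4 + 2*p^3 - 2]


(1) = 3*I*r^2 - 2*r*(6 + I) + 6 + 7*I
(2) = (26.5712*k^2 + 14.6664*k + 6.686)/(8.8804*k^4 + 26.3432*k^3 + 22.3376*k^2 + 4.1548*k + 0.2209)
(3) = (2*cos(s) - 9)*sin(s)/((cos(s) - 6)^2*(cos(s) - 3)^2)
(4) = (-3*exp(2*n) + 12*exp(n) - 11)*exp(n)/(exp(3*n) - 6*exp(2*n) + 11*exp(n) - 6)^2
(5) = p^2*(6 - 20*p)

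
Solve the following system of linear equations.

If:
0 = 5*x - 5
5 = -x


Then:
No Solution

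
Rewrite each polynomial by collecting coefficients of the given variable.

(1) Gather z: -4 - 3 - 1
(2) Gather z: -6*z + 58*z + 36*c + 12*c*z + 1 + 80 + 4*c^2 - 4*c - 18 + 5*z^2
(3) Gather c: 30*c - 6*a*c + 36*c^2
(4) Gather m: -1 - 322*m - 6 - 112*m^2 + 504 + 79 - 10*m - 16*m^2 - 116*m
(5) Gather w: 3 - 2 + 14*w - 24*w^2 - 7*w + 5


(1) = -8
(2) = 4*c^2 + 32*c + 5*z^2 + z*(12*c + 52) + 63
(3) = 36*c^2 + c*(30 - 6*a)
(4) = -128*m^2 - 448*m + 576
(5) = -24*w^2 + 7*w + 6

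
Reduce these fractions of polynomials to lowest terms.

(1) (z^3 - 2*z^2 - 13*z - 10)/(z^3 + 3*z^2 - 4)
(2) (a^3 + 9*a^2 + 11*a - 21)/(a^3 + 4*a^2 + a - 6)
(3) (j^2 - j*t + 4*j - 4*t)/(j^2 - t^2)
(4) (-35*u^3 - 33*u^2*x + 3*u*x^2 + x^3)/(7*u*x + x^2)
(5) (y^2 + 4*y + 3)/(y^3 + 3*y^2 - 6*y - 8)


(1) = (z^2 - 4*z - 5)/(z^2 + z - 2)
(2) = (a + 7)/(a + 2)
(3) = (j + 4)/(j + t)
(4) = (-5*u^2 - 4*u*x + x^2)/x
(5) = (y + 3)/(y^2 + 2*y - 8)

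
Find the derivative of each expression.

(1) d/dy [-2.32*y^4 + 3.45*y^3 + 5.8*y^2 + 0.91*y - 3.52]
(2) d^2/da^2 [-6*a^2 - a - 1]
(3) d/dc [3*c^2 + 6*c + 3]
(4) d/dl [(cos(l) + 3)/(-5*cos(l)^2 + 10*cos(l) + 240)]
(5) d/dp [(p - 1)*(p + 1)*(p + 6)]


(1) = -9.28*y^3 + 10.35*y^2 + 11.6*y + 0.91
(2) = -12
(3) = 6*c + 6
(4) = (sin(l)^2 - 6*cos(l) - 43)*sin(l)/(5*(sin(l)^2 + 2*cos(l) + 47)^2)
(5) = 3*p^2 + 12*p - 1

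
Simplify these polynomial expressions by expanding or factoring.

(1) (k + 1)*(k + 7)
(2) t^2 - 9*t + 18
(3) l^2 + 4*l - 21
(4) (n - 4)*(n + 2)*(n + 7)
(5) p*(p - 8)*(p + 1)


(1) = k^2 + 8*k + 7
(2) = (t - 6)*(t - 3)
(3) = (l - 3)*(l + 7)
(4) = n^3 + 5*n^2 - 22*n - 56
(5) = p^3 - 7*p^2 - 8*p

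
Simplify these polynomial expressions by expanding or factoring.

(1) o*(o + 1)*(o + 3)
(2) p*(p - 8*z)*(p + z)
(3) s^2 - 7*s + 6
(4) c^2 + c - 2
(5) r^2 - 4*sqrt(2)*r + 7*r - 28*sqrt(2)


(1) = o^3 + 4*o^2 + 3*o
(2) = p^3 - 7*p^2*z - 8*p*z^2
(3) = (s - 6)*(s - 1)
(4) = (c - 1)*(c + 2)
(5) = (r + 7)*(r - 4*sqrt(2))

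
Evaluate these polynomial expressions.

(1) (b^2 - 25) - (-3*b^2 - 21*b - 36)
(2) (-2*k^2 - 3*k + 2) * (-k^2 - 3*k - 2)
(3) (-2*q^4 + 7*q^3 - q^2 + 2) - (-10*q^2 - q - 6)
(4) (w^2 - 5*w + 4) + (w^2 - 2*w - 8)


(1) = 4*b^2 + 21*b + 11
(2) = 2*k^4 + 9*k^3 + 11*k^2 - 4
(3) = -2*q^4 + 7*q^3 + 9*q^2 + q + 8
(4) = 2*w^2 - 7*w - 4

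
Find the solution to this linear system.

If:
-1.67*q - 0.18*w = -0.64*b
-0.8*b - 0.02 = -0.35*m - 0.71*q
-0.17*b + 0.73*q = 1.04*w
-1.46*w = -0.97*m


Then:
b = -0.04
m = -0.01
q = -0.02
w = -0.00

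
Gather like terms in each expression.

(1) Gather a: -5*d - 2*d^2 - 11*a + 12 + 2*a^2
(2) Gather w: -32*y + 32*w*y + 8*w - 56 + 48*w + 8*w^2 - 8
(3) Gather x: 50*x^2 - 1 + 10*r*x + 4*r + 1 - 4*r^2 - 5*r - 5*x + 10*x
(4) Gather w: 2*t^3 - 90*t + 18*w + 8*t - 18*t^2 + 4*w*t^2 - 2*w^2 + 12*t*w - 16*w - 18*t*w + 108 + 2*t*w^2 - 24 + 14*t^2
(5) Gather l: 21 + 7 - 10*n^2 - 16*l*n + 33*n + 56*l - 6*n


(1) = 2*a^2 - 11*a - 2*d^2 - 5*d + 12
(2) = 8*w^2 + w*(32*y + 56) - 32*y - 64
(3) = -4*r^2 - r + 50*x^2 + x*(10*r + 5)
(4) = 2*t^3 - 4*t^2 - 82*t + w^2*(2*t - 2) + w*(4*t^2 - 6*t + 2) + 84
(5) = l*(56 - 16*n) - 10*n^2 + 27*n + 28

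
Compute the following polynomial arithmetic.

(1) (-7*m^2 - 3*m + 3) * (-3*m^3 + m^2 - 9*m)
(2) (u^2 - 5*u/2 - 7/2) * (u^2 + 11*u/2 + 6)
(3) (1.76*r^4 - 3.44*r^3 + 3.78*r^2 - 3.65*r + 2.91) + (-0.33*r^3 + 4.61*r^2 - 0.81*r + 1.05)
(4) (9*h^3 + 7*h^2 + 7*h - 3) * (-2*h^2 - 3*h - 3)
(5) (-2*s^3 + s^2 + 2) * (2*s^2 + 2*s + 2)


(1) = 21*m^5 + 2*m^4 + 51*m^3 + 30*m^2 - 27*m
(2) = u^4 + 3*u^3 - 45*u^2/4 - 137*u/4 - 21
(3) = 1.76*r^4 - 3.77*r^3 + 8.39*r^2 - 4.46*r + 3.96
(4) = -18*h^5 - 41*h^4 - 62*h^3 - 36*h^2 - 12*h + 9
(5) = -4*s^5 - 2*s^4 - 2*s^3 + 6*s^2 + 4*s + 4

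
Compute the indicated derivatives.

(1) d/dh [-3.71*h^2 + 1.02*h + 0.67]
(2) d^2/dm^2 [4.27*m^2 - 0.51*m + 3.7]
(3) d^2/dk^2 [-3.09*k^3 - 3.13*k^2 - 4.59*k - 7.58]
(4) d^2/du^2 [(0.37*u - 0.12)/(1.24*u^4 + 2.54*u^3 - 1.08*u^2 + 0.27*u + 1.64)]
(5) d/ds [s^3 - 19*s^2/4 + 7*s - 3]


(1) = 1.02 - 7.42*h
(2) = 8.54000000000000
(3) = -18.54*k - 6.26
(4) = (6.826944*u^7 + 14.955392*u^6 + 0.010968*u^5 - 13.230792*u^4 - 9.586756*u^3 - 16.900464*u^2 + 7.141248*u - 0.770256)/(1.906624*u^12 + 11.716512*u^11 + 19.018128*u^10 - 2.776888*u^9 - 3.896832*u^8 + 42.936324*u^7 + 13.131636*u^6 - 22.198374*u^5 + 22.256076*u^4 + 17.645091*u^3 - 8.355636*u^2 + 2.178576*u + 4.410944)
(5) = 3*s^2 - 19*s/2 + 7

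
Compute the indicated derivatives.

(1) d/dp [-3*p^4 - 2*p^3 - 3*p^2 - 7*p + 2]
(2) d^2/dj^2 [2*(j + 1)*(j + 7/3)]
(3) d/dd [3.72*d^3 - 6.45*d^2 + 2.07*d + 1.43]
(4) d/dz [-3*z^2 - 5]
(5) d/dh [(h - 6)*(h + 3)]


(1) = -12*p^3 - 6*p^2 - 6*p - 7
(2) = 4
(3) = 11.16*d^2 - 12.9*d + 2.07
(4) = -6*z
(5) = 2*h - 3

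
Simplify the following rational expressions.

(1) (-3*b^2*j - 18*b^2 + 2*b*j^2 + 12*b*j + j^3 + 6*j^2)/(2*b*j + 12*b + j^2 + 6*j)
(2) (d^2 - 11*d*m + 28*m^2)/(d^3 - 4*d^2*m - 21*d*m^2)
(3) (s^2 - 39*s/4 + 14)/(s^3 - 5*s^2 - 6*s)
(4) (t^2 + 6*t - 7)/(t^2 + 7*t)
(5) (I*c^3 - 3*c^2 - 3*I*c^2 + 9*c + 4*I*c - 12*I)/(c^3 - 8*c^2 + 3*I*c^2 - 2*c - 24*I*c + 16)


(1) = (-3*b^2 + 2*b*j + j^2)/(2*b + j)
(2) = (d - 4*m)/(d^2 + 3*d*m)
(3) = (4*s^2 - 39*s + 56)/(4*s^3 - 20*s^2 - 24*s)
(4) = (t - 1)/t
(5) = (I*c^3 + c^2*(-3 - 3*I) + c*(9 + 4*I) - 12*I)/(c^3 + c^2*(-8 + 3*I) + c*(-2 - 24*I) + 16)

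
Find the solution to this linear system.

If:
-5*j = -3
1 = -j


Then:
No Solution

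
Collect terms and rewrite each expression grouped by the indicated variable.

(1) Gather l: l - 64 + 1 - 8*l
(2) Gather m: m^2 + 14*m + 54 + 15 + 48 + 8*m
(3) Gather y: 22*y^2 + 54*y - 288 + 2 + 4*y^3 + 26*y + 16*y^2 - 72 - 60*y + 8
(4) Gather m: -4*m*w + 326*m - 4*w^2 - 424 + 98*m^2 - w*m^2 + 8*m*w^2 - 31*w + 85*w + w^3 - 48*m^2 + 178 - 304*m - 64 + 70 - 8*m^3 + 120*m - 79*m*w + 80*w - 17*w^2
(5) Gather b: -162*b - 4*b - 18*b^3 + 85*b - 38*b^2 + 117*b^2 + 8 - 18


(1) = -7*l - 63
(2) = m^2 + 22*m + 117
(3) = 4*y^3 + 38*y^2 + 20*y - 350
(4) = -8*m^3 + m^2*(50 - w) + m*(8*w^2 - 83*w + 142) + w^3 - 21*w^2 + 134*w - 240
(5) = -18*b^3 + 79*b^2 - 81*b - 10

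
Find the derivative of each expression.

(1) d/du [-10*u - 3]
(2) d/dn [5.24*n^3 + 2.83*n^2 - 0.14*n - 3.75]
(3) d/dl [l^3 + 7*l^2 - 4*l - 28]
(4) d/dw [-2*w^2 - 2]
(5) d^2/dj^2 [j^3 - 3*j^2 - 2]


(1) = -10
(2) = 15.72*n^2 + 5.66*n - 0.14
(3) = 3*l^2 + 14*l - 4
(4) = -4*w
(5) = 6*j - 6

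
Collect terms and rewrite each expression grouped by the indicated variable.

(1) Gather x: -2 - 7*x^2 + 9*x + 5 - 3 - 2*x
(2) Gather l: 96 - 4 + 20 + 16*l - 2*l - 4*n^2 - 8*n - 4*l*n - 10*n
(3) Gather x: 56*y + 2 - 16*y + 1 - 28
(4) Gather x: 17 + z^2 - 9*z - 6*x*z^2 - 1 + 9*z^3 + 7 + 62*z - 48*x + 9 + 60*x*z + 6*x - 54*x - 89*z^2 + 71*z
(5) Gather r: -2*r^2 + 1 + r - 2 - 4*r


(1) = -7*x^2 + 7*x
(2) = l*(14 - 4*n) - 4*n^2 - 18*n + 112
(3) = 40*y - 25
(4) = x*(-6*z^2 + 60*z - 96) + 9*z^3 - 88*z^2 + 124*z + 32
(5) = -2*r^2 - 3*r - 1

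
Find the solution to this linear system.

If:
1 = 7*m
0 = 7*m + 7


Then:
No Solution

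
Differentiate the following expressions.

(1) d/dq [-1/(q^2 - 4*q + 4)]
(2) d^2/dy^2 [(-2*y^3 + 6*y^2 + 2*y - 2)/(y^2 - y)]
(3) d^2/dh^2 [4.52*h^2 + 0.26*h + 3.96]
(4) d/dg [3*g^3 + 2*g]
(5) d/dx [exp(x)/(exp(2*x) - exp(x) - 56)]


(1) = 2*(q - 2)/(q^2 - 4*q + 4)^2
(2) = 4*(3*y^3 - 3*y^2 + 3*y - 1)/(y^3*(y^3 - 3*y^2 + 3*y - 1))
(3) = 9.04000000000000
(4) = 9*g^2 + 2
(5) = (-(2*exp(x) - 1)*exp(x) + exp(2*x) - exp(x) - 56)*exp(x)/(-exp(2*x) + exp(x) + 56)^2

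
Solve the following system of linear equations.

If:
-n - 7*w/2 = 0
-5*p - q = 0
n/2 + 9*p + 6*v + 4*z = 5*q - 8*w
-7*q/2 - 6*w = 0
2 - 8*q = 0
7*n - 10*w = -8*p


Then:
No Solution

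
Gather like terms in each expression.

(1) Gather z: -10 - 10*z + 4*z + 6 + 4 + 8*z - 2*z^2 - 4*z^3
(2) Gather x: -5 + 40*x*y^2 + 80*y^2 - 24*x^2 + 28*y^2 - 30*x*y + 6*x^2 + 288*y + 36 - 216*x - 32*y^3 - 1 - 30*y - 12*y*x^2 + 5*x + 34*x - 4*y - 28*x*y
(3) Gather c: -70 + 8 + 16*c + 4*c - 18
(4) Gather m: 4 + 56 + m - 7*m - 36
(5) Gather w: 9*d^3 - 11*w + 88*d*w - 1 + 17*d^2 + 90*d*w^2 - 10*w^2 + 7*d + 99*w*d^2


(1) = -4*z^3 - 2*z^2 + 2*z
(2) = x^2*(-12*y - 18) + x*(40*y^2 - 58*y - 177) - 32*y^3 + 108*y^2 + 254*y + 30
(3) = 20*c - 80
(4) = 24 - 6*m
(5) = 9*d^3 + 17*d^2 + 7*d + w^2*(90*d - 10) + w*(99*d^2 + 88*d - 11) - 1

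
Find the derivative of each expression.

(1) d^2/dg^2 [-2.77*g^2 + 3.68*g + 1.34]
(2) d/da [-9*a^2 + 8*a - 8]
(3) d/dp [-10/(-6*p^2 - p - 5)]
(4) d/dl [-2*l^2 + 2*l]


(1) = -5.54000000000000
(2) = 8 - 18*a
(3) = 10*(-12*p - 1)/(6*p^2 + p + 5)^2
(4) = 2 - 4*l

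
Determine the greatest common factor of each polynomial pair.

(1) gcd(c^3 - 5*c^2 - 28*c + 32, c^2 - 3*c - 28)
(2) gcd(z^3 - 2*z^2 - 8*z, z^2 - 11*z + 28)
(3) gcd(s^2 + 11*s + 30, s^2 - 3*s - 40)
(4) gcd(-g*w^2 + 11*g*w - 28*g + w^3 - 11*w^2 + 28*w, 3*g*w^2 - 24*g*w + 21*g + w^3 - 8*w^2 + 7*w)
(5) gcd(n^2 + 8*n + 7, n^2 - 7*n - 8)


(1) = c + 4
(2) = z - 4
(3) = s + 5
(4) = w - 7
(5) = n + 1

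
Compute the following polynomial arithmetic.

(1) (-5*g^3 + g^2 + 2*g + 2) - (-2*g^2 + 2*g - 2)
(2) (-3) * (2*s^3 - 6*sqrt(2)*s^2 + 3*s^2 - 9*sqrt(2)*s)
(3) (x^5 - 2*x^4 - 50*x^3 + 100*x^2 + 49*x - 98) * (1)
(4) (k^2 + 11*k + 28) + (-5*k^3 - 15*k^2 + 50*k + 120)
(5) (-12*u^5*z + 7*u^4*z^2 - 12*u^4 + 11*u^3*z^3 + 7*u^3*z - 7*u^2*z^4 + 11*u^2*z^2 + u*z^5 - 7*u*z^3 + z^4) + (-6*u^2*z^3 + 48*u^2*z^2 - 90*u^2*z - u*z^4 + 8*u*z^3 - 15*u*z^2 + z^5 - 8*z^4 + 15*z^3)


(1) = -5*g^3 + 3*g^2 + 4
(2) = -6*s^3 - 9*s^2 + 18*sqrt(2)*s^2 + 27*sqrt(2)*s
(3) = x^5 - 2*x^4 - 50*x^3 + 100*x^2 + 49*x - 98
(4) = -5*k^3 - 14*k^2 + 61*k + 148
(5) = -12*u^5*z + 7*u^4*z^2 - 12*u^4 + 11*u^3*z^3 + 7*u^3*z - 7*u^2*z^4 - 6*u^2*z^3 + 59*u^2*z^2 - 90*u^2*z + u*z^5 - u*z^4 + u*z^3 - 15*u*z^2 + z^5 - 7*z^4 + 15*z^3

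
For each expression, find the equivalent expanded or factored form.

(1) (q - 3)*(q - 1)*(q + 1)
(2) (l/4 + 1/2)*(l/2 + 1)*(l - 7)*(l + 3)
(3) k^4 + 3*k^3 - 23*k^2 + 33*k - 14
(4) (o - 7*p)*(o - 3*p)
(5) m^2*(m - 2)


(1) = q^3 - 3*q^2 - q + 3
(2) = l^4/8 - 33*l^2/8 - 25*l/2 - 21/2
(3) = (k - 2)*(k - 1)^2*(k + 7)
(4) = o^2 - 10*o*p + 21*p^2
(5) = m^3 - 2*m^2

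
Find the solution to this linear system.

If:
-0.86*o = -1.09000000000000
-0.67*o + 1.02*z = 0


Then:
o = 1.27
z = 0.83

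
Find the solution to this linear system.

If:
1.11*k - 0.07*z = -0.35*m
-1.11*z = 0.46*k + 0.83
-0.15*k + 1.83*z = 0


Then:
k = -1.51
m = 4.75
z = -0.12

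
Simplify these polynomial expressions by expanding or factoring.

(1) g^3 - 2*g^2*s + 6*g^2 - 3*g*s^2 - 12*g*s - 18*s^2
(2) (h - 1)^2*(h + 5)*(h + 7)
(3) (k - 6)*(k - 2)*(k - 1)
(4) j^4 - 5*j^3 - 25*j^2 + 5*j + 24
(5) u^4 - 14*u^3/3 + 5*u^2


(1) = (g + 6)*(g - 3*s)*(g + s)
(2) = h^4 + 10*h^3 + 12*h^2 - 58*h + 35
(3) = k^3 - 9*k^2 + 20*k - 12
(4) = (j - 8)*(j - 1)*(j + 1)*(j + 3)
(5) = u^2*(u - 3)*(u - 5/3)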